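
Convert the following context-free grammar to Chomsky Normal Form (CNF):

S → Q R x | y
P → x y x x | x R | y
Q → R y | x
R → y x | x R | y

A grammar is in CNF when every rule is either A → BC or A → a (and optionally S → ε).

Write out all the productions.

TX → x; S → y; TY → y; P → y; Q → x; R → y; S → Q X0; X0 → R TX; P → TX X1; X1 → TY X2; X2 → TX TX; P → TX R; Q → R TY; R → TY TX; R → TX R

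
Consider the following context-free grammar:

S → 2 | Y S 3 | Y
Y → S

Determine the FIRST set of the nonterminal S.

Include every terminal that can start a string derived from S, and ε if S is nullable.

We compute FIRST(S) using the standard algorithm.
FIRST(S) = {2}
FIRST(Y) = {2}
Therefore, FIRST(S) = {2}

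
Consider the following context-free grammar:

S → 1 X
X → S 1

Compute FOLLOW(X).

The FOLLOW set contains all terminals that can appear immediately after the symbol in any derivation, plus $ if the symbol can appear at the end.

We compute FOLLOW(X) using the standard algorithm.
FOLLOW(S) starts with {$}.
FIRST(S) = {1}
FIRST(X) = {1}
FOLLOW(S) = {$, 1}
FOLLOW(X) = {$, 1}
Therefore, FOLLOW(X) = {$, 1}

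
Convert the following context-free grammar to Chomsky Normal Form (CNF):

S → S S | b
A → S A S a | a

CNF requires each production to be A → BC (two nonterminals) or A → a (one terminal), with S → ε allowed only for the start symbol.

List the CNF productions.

S → b; TA → a; A → a; S → S S; A → S X0; X0 → A X1; X1 → S TA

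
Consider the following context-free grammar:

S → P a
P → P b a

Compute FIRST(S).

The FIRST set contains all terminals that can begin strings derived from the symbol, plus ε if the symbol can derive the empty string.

We compute FIRST(S) using the standard algorithm.
FIRST(P) = {}
FIRST(S) = {}
Therefore, FIRST(S) = {}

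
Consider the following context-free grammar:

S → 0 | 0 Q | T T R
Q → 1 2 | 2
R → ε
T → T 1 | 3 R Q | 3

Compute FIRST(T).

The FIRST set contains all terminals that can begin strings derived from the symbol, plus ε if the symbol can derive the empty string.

We compute FIRST(T) using the standard algorithm.
FIRST(Q) = {1, 2}
FIRST(R) = {ε}
FIRST(S) = {0, 3}
FIRST(T) = {3}
Therefore, FIRST(T) = {3}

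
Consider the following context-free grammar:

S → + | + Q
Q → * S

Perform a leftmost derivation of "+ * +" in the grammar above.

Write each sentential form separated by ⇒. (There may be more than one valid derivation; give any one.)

S ⇒ + Q ⇒ + * S ⇒ + * +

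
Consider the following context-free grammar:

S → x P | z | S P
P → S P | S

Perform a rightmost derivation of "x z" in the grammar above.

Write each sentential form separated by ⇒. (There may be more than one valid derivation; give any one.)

S ⇒ x P ⇒ x S ⇒ x z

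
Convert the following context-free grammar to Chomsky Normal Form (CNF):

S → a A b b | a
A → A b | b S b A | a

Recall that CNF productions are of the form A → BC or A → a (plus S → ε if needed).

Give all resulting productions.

TA → a; TB → b; S → a; A → a; S → TA X0; X0 → A X1; X1 → TB TB; A → A TB; A → TB X2; X2 → S X3; X3 → TB A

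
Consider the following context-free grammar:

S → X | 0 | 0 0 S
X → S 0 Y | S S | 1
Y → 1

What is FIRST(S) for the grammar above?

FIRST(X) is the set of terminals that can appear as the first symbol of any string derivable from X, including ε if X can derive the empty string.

We compute FIRST(S) using the standard algorithm.
FIRST(S) = {0, 1}
FIRST(X) = {0, 1}
FIRST(Y) = {1}
Therefore, FIRST(S) = {0, 1}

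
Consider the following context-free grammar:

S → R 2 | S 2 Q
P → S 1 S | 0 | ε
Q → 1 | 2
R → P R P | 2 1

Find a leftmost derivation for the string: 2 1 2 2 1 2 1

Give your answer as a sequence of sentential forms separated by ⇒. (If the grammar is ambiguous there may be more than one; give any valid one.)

S ⇒ S 2 Q ⇒ S 2 Q 2 Q ⇒ R 2 2 Q 2 Q ⇒ 2 1 2 2 Q 2 Q ⇒ 2 1 2 2 1 2 Q ⇒ 2 1 2 2 1 2 1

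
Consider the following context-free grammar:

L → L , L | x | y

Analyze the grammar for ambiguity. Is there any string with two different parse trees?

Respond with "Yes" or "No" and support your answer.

Yes - the string 'x , y , x , x , x' has two distinct parse trees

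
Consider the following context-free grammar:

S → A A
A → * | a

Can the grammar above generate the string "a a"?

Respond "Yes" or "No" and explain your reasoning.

Yes - a valid derivation exists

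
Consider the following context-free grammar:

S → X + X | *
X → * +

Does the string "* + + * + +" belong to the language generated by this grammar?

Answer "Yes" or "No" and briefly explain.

No - no valid derivation exists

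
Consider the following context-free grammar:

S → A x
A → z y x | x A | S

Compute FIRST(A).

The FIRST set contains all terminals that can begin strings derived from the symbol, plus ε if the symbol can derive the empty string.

We compute FIRST(A) using the standard algorithm.
FIRST(A) = {x, z}
FIRST(S) = {x, z}
Therefore, FIRST(A) = {x, z}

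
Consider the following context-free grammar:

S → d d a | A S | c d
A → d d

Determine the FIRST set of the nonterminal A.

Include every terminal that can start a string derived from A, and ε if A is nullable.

We compute FIRST(A) using the standard algorithm.
FIRST(A) = {d}
FIRST(S) = {c, d}
Therefore, FIRST(A) = {d}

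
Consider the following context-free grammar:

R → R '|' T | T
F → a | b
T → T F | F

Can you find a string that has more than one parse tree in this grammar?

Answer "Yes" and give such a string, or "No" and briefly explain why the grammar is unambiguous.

No - the grammar is unambiguous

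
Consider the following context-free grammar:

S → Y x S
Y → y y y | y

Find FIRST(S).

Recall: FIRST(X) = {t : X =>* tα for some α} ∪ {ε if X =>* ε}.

We compute FIRST(S) using the standard algorithm.
FIRST(S) = {y}
FIRST(Y) = {y}
Therefore, FIRST(S) = {y}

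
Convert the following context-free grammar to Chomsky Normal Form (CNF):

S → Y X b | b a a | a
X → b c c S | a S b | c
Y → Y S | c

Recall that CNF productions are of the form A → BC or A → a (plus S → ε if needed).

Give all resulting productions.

TB → b; TA → a; S → a; TC → c; X → c; Y → c; S → Y X0; X0 → X TB; S → TB X1; X1 → TA TA; X → TB X2; X2 → TC X3; X3 → TC S; X → TA X4; X4 → S TB; Y → Y S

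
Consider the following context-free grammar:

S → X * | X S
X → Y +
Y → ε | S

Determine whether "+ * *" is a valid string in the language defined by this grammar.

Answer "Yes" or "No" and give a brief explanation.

No - no valid derivation exists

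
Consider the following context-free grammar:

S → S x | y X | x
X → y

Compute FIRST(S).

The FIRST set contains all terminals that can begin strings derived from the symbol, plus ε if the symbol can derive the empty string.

We compute FIRST(S) using the standard algorithm.
FIRST(S) = {x, y}
FIRST(X) = {y}
Therefore, FIRST(S) = {x, y}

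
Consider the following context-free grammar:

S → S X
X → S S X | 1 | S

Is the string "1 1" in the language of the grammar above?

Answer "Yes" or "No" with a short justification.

No - no valid derivation exists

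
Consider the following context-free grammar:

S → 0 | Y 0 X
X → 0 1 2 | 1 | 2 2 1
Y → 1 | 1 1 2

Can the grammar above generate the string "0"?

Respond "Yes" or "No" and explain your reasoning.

Yes - a valid derivation exists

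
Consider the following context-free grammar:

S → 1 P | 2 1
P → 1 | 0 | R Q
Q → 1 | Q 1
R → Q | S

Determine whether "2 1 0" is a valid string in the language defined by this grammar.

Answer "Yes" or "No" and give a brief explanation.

No - no valid derivation exists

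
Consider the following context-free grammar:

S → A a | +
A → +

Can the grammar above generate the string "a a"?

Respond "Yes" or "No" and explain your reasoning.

No - no valid derivation exists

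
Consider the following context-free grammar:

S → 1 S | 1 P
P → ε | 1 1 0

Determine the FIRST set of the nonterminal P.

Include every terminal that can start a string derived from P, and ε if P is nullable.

We compute FIRST(P) using the standard algorithm.
FIRST(P) = {1, ε}
FIRST(S) = {1}
Therefore, FIRST(P) = {1, ε}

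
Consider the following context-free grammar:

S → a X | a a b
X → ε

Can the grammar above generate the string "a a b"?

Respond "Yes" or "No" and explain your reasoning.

Yes - a valid derivation exists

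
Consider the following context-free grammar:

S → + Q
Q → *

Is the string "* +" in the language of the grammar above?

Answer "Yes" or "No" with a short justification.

No - no valid derivation exists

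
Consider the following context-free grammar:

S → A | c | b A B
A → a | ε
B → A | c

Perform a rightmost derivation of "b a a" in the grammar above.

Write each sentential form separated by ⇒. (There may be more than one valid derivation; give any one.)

S ⇒ b A B ⇒ b A A ⇒ b A a ⇒ b a a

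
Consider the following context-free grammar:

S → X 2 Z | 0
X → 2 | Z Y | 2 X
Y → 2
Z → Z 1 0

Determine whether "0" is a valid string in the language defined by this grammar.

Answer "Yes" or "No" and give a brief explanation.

Yes - a valid derivation exists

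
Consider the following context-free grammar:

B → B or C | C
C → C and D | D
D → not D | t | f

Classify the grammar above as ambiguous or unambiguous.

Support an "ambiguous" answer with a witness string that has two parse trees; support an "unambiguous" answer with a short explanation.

Unambiguous - every string in the language has a unique parse tree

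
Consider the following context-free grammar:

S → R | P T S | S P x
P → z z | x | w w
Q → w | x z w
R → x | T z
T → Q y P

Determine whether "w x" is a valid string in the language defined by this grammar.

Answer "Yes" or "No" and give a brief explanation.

No - no valid derivation exists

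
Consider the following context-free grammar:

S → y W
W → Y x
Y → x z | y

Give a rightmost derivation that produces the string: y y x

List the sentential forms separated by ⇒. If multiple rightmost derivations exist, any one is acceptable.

S ⇒ y W ⇒ y Y x ⇒ y y x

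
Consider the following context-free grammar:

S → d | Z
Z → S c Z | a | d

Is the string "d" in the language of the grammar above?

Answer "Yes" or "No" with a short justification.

Yes - a valid derivation exists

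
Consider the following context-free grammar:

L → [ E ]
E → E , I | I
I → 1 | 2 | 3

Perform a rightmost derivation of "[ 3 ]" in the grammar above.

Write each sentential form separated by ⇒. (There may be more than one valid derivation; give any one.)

L ⇒ [ E ] ⇒ [ I ] ⇒ [ 3 ]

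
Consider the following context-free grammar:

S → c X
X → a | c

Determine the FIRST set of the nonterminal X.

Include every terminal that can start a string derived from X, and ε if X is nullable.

We compute FIRST(X) using the standard algorithm.
FIRST(S) = {c}
FIRST(X) = {a, c}
Therefore, FIRST(X) = {a, c}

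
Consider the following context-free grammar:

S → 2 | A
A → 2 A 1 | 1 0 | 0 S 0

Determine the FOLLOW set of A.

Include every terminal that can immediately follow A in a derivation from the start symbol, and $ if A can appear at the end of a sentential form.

We compute FOLLOW(A) using the standard algorithm.
FOLLOW(S) starts with {$}.
FIRST(A) = {0, 1, 2}
FIRST(S) = {0, 1, 2}
FOLLOW(A) = {$, 0, 1}
FOLLOW(S) = {$, 0}
Therefore, FOLLOW(A) = {$, 0, 1}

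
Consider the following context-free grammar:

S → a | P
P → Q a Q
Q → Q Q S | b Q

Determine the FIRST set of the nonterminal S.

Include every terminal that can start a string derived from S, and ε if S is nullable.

We compute FIRST(S) using the standard algorithm.
FIRST(P) = {b}
FIRST(Q) = {b}
FIRST(S) = {a, b}
Therefore, FIRST(S) = {a, b}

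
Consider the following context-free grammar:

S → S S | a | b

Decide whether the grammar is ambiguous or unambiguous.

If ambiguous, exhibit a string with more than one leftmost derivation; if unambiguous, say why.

Ambiguous - the string 'a b b b b' has two distinct leftmost derivations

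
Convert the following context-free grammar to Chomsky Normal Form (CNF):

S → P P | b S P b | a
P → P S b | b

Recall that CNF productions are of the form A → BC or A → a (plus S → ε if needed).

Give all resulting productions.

TB → b; S → a; P → b; S → P P; S → TB X0; X0 → S X1; X1 → P TB; P → P X2; X2 → S TB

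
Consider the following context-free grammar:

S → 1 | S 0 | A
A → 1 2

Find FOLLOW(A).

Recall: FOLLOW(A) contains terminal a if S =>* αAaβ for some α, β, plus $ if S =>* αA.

We compute FOLLOW(A) using the standard algorithm.
FOLLOW(S) starts with {$}.
FIRST(A) = {1}
FIRST(S) = {1}
FOLLOW(A) = {$, 0}
FOLLOW(S) = {$, 0}
Therefore, FOLLOW(A) = {$, 0}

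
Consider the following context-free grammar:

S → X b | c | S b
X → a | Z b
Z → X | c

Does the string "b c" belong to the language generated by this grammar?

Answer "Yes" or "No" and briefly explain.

No - no valid derivation exists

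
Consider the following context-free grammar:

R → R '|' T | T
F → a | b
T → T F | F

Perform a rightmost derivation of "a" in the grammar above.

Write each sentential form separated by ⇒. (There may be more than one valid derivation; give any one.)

R ⇒ T ⇒ F ⇒ a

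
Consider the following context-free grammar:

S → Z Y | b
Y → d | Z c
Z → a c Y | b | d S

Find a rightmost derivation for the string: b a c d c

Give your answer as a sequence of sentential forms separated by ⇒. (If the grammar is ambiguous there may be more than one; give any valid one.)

S ⇒ Z Y ⇒ Z Z c ⇒ Z a c Y c ⇒ Z a c d c ⇒ b a c d c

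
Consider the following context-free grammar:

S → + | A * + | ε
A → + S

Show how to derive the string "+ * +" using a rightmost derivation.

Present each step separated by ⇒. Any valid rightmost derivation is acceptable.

S ⇒ A * + ⇒ + S * + ⇒ + * +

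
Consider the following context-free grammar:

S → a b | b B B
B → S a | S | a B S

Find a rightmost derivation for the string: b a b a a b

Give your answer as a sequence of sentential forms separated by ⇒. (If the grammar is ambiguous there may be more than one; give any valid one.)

S ⇒ b B B ⇒ b B S ⇒ b B a b ⇒ b S a a b ⇒ b a b a a b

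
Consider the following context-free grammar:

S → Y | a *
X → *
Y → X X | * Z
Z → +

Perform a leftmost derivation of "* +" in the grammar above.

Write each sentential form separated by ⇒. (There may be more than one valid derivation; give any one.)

S ⇒ Y ⇒ * Z ⇒ * +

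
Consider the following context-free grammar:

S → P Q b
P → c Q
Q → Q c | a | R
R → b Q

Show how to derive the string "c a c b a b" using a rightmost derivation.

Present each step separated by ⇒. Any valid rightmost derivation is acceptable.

S ⇒ P Q b ⇒ P R b ⇒ P b Q b ⇒ P b a b ⇒ c Q b a b ⇒ c Q c b a b ⇒ c a c b a b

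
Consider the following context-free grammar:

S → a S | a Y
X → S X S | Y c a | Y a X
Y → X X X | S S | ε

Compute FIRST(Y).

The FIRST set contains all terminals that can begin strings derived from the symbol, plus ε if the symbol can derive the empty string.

We compute FIRST(Y) using the standard algorithm.
FIRST(S) = {a}
FIRST(X) = {a, c}
FIRST(Y) = {a, c, ε}
Therefore, FIRST(Y) = {a, c, ε}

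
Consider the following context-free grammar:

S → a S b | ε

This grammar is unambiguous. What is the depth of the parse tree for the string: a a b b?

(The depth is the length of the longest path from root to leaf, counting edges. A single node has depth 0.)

3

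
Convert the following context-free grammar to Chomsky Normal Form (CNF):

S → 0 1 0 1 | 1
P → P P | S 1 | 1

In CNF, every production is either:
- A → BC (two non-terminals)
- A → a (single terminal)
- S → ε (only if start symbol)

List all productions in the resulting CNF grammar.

T0 → 0; T1 → 1; S → 1; P → 1; S → T0 X0; X0 → T1 X1; X1 → T0 T1; P → P P; P → S T1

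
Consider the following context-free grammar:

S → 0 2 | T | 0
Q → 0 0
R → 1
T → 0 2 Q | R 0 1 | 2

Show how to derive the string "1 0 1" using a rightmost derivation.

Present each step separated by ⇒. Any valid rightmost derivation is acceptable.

S ⇒ T ⇒ R 0 1 ⇒ 1 0 1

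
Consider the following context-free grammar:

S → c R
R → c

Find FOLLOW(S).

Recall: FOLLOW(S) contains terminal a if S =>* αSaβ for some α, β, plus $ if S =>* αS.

We compute FOLLOW(S) using the standard algorithm.
FOLLOW(S) starts with {$}.
FIRST(R) = {c}
FIRST(S) = {c}
FOLLOW(R) = {$}
FOLLOW(S) = {$}
Therefore, FOLLOW(S) = {$}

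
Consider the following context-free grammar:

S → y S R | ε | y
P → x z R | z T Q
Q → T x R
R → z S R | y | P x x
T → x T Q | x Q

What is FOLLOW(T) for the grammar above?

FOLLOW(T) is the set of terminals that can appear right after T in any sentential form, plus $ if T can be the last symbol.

We compute FOLLOW(T) using the standard algorithm.
FOLLOW(S) starts with {$}.
FIRST(P) = {x, z}
FIRST(Q) = {x}
FIRST(R) = {x, y, z}
FIRST(S) = {y, ε}
FIRST(T) = {x}
FOLLOW(P) = {x}
FOLLOW(Q) = {x}
FOLLOW(R) = {$, x, y, z}
FOLLOW(S) = {$, x, y, z}
FOLLOW(T) = {x}
Therefore, FOLLOW(T) = {x}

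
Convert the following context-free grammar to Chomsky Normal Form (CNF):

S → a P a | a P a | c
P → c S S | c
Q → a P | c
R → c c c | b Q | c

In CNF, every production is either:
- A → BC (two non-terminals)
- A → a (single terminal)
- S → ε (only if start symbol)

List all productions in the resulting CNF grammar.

TA → a; S → c; TC → c; P → c; Q → c; TB → b; R → c; S → TA X0; X0 → P TA; S → TA X1; X1 → P TA; P → TC X2; X2 → S S; Q → TA P; R → TC X3; X3 → TC TC; R → TB Q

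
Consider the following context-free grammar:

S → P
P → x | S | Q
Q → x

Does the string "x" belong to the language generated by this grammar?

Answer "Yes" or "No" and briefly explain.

Yes - a valid derivation exists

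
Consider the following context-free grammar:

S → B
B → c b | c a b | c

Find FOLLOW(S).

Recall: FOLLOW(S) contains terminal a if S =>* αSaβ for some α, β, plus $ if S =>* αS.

We compute FOLLOW(S) using the standard algorithm.
FOLLOW(S) starts with {$}.
FIRST(B) = {c}
FIRST(S) = {c}
FOLLOW(B) = {$}
FOLLOW(S) = {$}
Therefore, FOLLOW(S) = {$}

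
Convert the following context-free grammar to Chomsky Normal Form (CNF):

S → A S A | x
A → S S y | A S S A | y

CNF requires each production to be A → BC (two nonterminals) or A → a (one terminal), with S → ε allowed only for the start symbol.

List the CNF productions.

S → x; TY → y; A → y; S → A X0; X0 → S A; A → S X1; X1 → S TY; A → A X2; X2 → S X3; X3 → S A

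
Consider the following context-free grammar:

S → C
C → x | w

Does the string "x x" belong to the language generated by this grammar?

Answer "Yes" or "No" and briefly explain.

No - no valid derivation exists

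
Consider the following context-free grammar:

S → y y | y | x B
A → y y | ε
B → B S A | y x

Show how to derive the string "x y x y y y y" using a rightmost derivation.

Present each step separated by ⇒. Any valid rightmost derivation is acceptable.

S ⇒ x B ⇒ x B S A ⇒ x B S y y ⇒ x B y y y y ⇒ x y x y y y y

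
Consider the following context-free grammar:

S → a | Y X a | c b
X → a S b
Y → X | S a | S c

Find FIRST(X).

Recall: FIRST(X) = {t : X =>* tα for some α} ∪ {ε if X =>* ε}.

We compute FIRST(X) using the standard algorithm.
FIRST(S) = {a, c}
FIRST(X) = {a}
FIRST(Y) = {a, c}
Therefore, FIRST(X) = {a}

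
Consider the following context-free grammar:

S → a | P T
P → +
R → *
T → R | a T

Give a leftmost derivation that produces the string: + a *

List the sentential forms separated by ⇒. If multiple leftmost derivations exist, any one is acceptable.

S ⇒ P T ⇒ + T ⇒ + a T ⇒ + a R ⇒ + a *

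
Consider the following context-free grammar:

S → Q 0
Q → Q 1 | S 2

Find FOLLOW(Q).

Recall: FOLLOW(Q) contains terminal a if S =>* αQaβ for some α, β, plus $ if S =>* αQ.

We compute FOLLOW(Q) using the standard algorithm.
FOLLOW(S) starts with {$}.
FIRST(Q) = {}
FIRST(S) = {}
FOLLOW(Q) = {0, 1}
FOLLOW(S) = {$, 2}
Therefore, FOLLOW(Q) = {0, 1}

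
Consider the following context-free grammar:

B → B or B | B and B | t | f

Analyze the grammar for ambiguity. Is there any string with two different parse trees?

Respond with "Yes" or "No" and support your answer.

Yes - the string 'f and t or f or t and f' has two distinct parse trees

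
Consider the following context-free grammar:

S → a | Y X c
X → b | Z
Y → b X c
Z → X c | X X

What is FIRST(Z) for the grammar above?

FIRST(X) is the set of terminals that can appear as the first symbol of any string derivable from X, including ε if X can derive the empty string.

We compute FIRST(Z) using the standard algorithm.
FIRST(S) = {a, b}
FIRST(X) = {b}
FIRST(Y) = {b}
FIRST(Z) = {b}
Therefore, FIRST(Z) = {b}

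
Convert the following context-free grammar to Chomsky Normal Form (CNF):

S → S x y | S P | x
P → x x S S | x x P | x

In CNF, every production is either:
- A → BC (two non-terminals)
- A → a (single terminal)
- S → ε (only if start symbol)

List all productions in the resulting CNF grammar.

TX → x; TY → y; S → x; P → x; S → S X0; X0 → TX TY; S → S P; P → TX X1; X1 → TX X2; X2 → S S; P → TX X3; X3 → TX P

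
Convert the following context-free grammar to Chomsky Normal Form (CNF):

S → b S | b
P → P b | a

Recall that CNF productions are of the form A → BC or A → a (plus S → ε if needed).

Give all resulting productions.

TB → b; S → b; P → a; S → TB S; P → P TB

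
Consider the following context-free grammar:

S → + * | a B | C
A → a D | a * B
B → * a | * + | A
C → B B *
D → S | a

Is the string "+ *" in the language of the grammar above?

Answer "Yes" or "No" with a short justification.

Yes - a valid derivation exists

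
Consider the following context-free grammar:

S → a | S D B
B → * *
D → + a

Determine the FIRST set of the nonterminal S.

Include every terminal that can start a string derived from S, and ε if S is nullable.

We compute FIRST(S) using the standard algorithm.
FIRST(B) = {*}
FIRST(D) = {+}
FIRST(S) = {a}
Therefore, FIRST(S) = {a}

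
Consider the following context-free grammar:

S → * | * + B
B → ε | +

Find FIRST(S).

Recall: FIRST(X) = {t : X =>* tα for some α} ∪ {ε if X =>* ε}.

We compute FIRST(S) using the standard algorithm.
FIRST(B) = {+, ε}
FIRST(S) = {*}
Therefore, FIRST(S) = {*}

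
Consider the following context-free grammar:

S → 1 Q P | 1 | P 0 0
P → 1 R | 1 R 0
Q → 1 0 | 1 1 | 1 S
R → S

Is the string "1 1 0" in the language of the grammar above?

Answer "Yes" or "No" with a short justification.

No - no valid derivation exists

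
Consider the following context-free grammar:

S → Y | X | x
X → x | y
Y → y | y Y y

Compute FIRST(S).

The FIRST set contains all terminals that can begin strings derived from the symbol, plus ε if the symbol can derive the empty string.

We compute FIRST(S) using the standard algorithm.
FIRST(S) = {x, y}
FIRST(X) = {x, y}
FIRST(Y) = {y}
Therefore, FIRST(S) = {x, y}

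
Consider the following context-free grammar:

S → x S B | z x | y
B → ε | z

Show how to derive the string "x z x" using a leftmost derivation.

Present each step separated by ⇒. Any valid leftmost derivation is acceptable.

S ⇒ x S B ⇒ x z x B ⇒ x z x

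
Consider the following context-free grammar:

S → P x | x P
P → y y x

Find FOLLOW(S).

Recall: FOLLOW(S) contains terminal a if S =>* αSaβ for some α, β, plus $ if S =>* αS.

We compute FOLLOW(S) using the standard algorithm.
FOLLOW(S) starts with {$}.
FIRST(P) = {y}
FIRST(S) = {x, y}
FOLLOW(P) = {$, x}
FOLLOW(S) = {$}
Therefore, FOLLOW(S) = {$}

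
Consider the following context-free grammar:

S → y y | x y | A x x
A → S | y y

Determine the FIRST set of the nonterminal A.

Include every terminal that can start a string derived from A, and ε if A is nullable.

We compute FIRST(A) using the standard algorithm.
FIRST(A) = {x, y}
FIRST(S) = {x, y}
Therefore, FIRST(A) = {x, y}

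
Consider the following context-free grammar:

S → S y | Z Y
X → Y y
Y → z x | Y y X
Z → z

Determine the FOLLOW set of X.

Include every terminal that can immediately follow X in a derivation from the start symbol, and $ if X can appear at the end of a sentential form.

We compute FOLLOW(X) using the standard algorithm.
FOLLOW(S) starts with {$}.
FIRST(S) = {z}
FIRST(X) = {z}
FIRST(Y) = {z}
FIRST(Z) = {z}
FOLLOW(S) = {$, y}
FOLLOW(X) = {$, y}
FOLLOW(Y) = {$, y}
FOLLOW(Z) = {z}
Therefore, FOLLOW(X) = {$, y}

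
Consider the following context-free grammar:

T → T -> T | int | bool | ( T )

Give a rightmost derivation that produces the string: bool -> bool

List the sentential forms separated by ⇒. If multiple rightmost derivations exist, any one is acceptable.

T ⇒ T -> T ⇒ T -> bool ⇒ bool -> bool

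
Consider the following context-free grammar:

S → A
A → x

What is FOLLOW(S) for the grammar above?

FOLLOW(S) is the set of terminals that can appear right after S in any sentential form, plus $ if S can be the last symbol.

We compute FOLLOW(S) using the standard algorithm.
FOLLOW(S) starts with {$}.
FIRST(A) = {x}
FIRST(S) = {x}
FOLLOW(A) = {$}
FOLLOW(S) = {$}
Therefore, FOLLOW(S) = {$}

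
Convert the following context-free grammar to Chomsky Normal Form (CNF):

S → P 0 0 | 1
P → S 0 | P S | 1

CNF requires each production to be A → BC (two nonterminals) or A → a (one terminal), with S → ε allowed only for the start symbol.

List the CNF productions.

T0 → 0; S → 1; P → 1; S → P X0; X0 → T0 T0; P → S T0; P → P S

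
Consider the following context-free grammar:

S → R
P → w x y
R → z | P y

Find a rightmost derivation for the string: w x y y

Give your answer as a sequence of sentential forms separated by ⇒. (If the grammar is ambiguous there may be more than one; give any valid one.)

S ⇒ R ⇒ P y ⇒ w x y y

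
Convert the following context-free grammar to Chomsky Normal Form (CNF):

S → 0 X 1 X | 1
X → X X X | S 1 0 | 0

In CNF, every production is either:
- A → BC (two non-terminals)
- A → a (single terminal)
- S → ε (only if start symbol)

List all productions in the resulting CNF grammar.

T0 → 0; T1 → 1; S → 1; X → 0; S → T0 X0; X0 → X X1; X1 → T1 X; X → X X2; X2 → X X; X → S X3; X3 → T1 T0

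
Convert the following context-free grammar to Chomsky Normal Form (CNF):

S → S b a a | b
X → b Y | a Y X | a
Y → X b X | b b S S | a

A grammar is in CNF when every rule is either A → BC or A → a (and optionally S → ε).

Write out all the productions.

TB → b; TA → a; S → b; X → a; Y → a; S → S X0; X0 → TB X1; X1 → TA TA; X → TB Y; X → TA X2; X2 → Y X; Y → X X3; X3 → TB X; Y → TB X4; X4 → TB X5; X5 → S S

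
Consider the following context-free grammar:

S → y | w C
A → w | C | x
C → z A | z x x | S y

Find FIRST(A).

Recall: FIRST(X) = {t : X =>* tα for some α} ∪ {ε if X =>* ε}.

We compute FIRST(A) using the standard algorithm.
FIRST(A) = {w, x, y, z}
FIRST(C) = {w, y, z}
FIRST(S) = {w, y}
Therefore, FIRST(A) = {w, x, y, z}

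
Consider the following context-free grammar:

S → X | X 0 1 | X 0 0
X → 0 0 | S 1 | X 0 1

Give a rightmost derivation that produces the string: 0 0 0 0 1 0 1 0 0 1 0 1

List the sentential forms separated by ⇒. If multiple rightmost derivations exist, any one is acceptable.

S ⇒ X 0 1 ⇒ S 1 0 1 ⇒ X 0 0 1 0 1 ⇒ X 0 1 0 0 1 0 1 ⇒ S 1 0 1 0 0 1 0 1 ⇒ X 0 0 1 0 1 0 0 1 0 1 ⇒ 0 0 0 0 1 0 1 0 0 1 0 1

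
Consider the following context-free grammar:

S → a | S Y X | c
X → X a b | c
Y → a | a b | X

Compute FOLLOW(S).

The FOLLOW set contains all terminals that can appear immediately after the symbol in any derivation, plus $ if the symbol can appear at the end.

We compute FOLLOW(S) using the standard algorithm.
FOLLOW(S) starts with {$}.
FIRST(S) = {a, c}
FIRST(X) = {c}
FIRST(Y) = {a, c}
FOLLOW(S) = {$, a, c}
FOLLOW(X) = {$, a, c}
FOLLOW(Y) = {c}
Therefore, FOLLOW(S) = {$, a, c}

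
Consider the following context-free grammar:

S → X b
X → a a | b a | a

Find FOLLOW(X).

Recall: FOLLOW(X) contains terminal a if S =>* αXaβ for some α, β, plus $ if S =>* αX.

We compute FOLLOW(X) using the standard algorithm.
FOLLOW(S) starts with {$}.
FIRST(S) = {a, b}
FIRST(X) = {a, b}
FOLLOW(S) = {$}
FOLLOW(X) = {b}
Therefore, FOLLOW(X) = {b}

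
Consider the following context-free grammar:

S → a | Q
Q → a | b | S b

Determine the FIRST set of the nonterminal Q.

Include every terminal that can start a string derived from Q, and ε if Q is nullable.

We compute FIRST(Q) using the standard algorithm.
FIRST(Q) = {a, b}
FIRST(S) = {a, b}
Therefore, FIRST(Q) = {a, b}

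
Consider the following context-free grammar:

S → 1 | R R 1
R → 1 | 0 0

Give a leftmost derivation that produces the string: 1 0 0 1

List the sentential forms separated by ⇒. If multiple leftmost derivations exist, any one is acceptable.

S ⇒ R R 1 ⇒ 1 R 1 ⇒ 1 0 0 1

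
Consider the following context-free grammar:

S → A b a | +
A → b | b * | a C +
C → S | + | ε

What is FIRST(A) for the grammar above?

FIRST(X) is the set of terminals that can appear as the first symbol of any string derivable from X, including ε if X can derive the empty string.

We compute FIRST(A) using the standard algorithm.
FIRST(A) = {a, b}
FIRST(C) = {+, a, b, ε}
FIRST(S) = {+, a, b}
Therefore, FIRST(A) = {a, b}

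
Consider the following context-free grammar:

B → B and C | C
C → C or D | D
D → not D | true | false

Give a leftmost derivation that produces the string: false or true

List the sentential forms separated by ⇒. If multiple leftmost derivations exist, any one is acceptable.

B ⇒ C ⇒ C or D ⇒ D or D ⇒ false or D ⇒ false or true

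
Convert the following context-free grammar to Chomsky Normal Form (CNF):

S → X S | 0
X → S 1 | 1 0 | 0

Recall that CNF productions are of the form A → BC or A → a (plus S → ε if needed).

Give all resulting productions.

S → 0; T1 → 1; T0 → 0; X → 0; S → X S; X → S T1; X → T1 T0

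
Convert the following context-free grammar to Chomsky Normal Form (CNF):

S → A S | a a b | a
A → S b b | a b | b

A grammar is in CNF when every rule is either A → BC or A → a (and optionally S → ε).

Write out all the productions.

TA → a; TB → b; S → a; A → b; S → A S; S → TA X0; X0 → TA TB; A → S X1; X1 → TB TB; A → TA TB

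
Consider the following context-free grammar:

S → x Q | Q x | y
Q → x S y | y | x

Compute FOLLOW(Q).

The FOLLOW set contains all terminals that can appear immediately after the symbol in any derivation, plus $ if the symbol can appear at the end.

We compute FOLLOW(Q) using the standard algorithm.
FOLLOW(S) starts with {$}.
FIRST(Q) = {x, y}
FIRST(S) = {x, y}
FOLLOW(Q) = {$, x, y}
FOLLOW(S) = {$, y}
Therefore, FOLLOW(Q) = {$, x, y}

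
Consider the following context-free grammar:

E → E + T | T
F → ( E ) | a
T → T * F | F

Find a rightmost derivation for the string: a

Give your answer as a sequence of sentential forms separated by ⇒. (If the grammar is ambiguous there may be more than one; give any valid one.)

E ⇒ T ⇒ F ⇒ a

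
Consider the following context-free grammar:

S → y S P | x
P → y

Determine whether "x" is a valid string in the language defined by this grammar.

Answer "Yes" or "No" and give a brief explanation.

Yes - a valid derivation exists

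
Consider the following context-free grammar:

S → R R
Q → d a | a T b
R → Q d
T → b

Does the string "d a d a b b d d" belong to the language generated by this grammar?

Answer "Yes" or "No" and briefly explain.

No - no valid derivation exists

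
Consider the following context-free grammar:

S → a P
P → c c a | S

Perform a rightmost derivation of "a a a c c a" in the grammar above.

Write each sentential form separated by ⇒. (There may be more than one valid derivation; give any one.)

S ⇒ a P ⇒ a S ⇒ a a P ⇒ a a S ⇒ a a a P ⇒ a a a c c a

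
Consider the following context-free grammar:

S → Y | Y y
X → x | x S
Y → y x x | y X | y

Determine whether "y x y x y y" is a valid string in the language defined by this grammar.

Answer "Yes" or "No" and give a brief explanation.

Yes - a valid derivation exists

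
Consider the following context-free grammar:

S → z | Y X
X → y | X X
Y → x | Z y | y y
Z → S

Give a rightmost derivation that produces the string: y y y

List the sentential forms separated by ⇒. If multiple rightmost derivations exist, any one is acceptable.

S ⇒ Y X ⇒ Y y ⇒ y y y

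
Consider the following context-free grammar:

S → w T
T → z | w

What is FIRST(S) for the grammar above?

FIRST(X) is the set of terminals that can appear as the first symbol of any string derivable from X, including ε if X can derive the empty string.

We compute FIRST(S) using the standard algorithm.
FIRST(S) = {w}
FIRST(T) = {w, z}
Therefore, FIRST(S) = {w}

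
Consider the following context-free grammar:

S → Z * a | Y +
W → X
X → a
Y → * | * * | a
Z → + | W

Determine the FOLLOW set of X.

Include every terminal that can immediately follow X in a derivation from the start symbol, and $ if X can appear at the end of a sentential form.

We compute FOLLOW(X) using the standard algorithm.
FOLLOW(S) starts with {$}.
FIRST(S) = {*, +, a}
FIRST(W) = {a}
FIRST(X) = {a}
FIRST(Y) = {*, a}
FIRST(Z) = {+, a}
FOLLOW(S) = {$}
FOLLOW(W) = {*}
FOLLOW(X) = {*}
FOLLOW(Y) = {+}
FOLLOW(Z) = {*}
Therefore, FOLLOW(X) = {*}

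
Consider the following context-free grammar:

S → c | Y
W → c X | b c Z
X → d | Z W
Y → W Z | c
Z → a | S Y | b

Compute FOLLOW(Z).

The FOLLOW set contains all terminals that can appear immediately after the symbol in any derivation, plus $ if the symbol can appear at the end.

We compute FOLLOW(Z) using the standard algorithm.
FOLLOW(S) starts with {$}.
FIRST(S) = {b, c}
FIRST(W) = {b, c}
FIRST(X) = {a, b, c, d}
FIRST(Y) = {b, c}
FIRST(Z) = {a, b, c}
FOLLOW(S) = {$, b, c}
FOLLOW(W) = {a, b, c}
FOLLOW(X) = {a, b, c}
FOLLOW(Y) = {$, a, b, c}
FOLLOW(Z) = {$, a, b, c}
Therefore, FOLLOW(Z) = {$, a, b, c}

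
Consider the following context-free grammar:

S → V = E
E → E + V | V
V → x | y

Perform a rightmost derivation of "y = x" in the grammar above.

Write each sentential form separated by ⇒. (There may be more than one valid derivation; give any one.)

S ⇒ V = E ⇒ V = V ⇒ V = x ⇒ y = x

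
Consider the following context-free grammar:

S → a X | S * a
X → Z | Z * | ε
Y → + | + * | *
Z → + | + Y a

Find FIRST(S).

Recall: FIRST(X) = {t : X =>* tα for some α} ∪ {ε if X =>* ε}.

We compute FIRST(S) using the standard algorithm.
FIRST(S) = {a}
FIRST(X) = {+, ε}
FIRST(Y) = {*, +}
FIRST(Z) = {+}
Therefore, FIRST(S) = {a}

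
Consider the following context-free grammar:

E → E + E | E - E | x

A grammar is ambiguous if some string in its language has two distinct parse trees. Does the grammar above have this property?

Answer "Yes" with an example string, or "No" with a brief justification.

Yes - the string 'x - x - x - x' has two distinct parse trees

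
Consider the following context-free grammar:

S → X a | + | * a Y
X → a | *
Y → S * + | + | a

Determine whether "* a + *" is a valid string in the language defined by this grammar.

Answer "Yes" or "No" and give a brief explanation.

No - no valid derivation exists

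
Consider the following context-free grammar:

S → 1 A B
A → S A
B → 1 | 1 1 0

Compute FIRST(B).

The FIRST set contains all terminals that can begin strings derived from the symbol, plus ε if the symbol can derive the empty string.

We compute FIRST(B) using the standard algorithm.
FIRST(A) = {1}
FIRST(B) = {1}
FIRST(S) = {1}
Therefore, FIRST(B) = {1}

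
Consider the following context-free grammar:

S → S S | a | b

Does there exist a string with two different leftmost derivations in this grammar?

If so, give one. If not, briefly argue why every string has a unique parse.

Yes - the string 'a a a b b a' has two distinct leftmost derivations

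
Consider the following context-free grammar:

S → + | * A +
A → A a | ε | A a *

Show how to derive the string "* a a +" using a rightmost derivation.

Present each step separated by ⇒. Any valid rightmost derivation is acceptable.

S ⇒ * A + ⇒ * A a + ⇒ * A a a + ⇒ * a a +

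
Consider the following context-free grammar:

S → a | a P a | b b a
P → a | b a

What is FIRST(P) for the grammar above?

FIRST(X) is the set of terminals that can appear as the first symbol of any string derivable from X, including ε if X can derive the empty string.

We compute FIRST(P) using the standard algorithm.
FIRST(P) = {a, b}
FIRST(S) = {a, b}
Therefore, FIRST(P) = {a, b}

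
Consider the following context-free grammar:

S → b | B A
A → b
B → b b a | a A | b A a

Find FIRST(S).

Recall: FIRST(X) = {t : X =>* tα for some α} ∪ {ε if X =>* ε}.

We compute FIRST(S) using the standard algorithm.
FIRST(A) = {b}
FIRST(B) = {a, b}
FIRST(S) = {a, b}
Therefore, FIRST(S) = {a, b}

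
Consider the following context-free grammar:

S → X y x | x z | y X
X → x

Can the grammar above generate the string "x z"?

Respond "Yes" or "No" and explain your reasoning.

Yes - a valid derivation exists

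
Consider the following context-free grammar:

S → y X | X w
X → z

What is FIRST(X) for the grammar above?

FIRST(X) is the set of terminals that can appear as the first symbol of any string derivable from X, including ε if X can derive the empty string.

We compute FIRST(X) using the standard algorithm.
FIRST(S) = {y, z}
FIRST(X) = {z}
Therefore, FIRST(X) = {z}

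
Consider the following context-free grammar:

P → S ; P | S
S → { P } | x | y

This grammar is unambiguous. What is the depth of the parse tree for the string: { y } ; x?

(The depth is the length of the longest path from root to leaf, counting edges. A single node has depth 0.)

4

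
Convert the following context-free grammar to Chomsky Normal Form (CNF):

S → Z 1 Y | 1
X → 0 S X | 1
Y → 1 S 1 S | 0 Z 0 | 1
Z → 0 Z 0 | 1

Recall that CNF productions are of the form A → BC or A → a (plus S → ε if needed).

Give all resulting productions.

T1 → 1; S → 1; T0 → 0; X → 1; Y → 1; Z → 1; S → Z X0; X0 → T1 Y; X → T0 X1; X1 → S X; Y → T1 X2; X2 → S X3; X3 → T1 S; Y → T0 X4; X4 → Z T0; Z → T0 X5; X5 → Z T0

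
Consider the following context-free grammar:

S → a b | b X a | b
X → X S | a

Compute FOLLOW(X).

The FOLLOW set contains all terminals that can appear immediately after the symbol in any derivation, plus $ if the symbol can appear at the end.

We compute FOLLOW(X) using the standard algorithm.
FOLLOW(S) starts with {$}.
FIRST(S) = {a, b}
FIRST(X) = {a}
FOLLOW(S) = {$, a, b}
FOLLOW(X) = {a, b}
Therefore, FOLLOW(X) = {a, b}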